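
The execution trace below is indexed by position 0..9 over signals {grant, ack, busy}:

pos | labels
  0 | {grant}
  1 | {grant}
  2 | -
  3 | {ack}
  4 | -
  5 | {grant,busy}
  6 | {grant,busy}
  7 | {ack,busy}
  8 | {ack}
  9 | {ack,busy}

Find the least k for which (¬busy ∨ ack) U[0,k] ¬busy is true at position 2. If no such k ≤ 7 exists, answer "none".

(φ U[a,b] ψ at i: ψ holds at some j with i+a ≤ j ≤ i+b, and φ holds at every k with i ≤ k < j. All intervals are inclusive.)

Need earliest j ≥ 2 with ¬busy, and (¬busy ∨ ack) at every k in [2,j-1].
  j=2: rhs holds (empty prefix). k = 0.

0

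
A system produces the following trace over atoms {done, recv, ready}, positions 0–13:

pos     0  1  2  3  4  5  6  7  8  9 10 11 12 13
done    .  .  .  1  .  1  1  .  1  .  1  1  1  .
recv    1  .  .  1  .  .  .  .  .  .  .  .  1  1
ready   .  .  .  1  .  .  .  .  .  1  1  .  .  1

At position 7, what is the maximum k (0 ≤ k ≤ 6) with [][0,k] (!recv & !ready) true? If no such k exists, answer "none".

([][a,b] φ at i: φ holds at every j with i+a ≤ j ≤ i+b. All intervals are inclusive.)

1

(!recv & !ready) must hold from j=7 onward; find where it first fails.
  j=7: holds
  j=8: holds
  j=9: fails
Holds on [7,8], so largest k = 1.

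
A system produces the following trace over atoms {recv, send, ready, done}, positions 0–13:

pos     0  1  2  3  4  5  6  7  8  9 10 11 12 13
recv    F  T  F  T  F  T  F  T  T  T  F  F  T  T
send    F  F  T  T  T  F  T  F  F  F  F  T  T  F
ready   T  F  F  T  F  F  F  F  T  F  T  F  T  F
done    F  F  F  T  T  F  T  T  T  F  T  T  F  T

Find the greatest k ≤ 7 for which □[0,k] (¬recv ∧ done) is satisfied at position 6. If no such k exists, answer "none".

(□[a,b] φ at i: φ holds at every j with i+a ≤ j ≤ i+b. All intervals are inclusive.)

(¬recv ∧ done) must hold from j=6 onward; find where it first fails.
  j=6: holds
  j=7: fails
Holds on [6,6], so largest k = 0.

0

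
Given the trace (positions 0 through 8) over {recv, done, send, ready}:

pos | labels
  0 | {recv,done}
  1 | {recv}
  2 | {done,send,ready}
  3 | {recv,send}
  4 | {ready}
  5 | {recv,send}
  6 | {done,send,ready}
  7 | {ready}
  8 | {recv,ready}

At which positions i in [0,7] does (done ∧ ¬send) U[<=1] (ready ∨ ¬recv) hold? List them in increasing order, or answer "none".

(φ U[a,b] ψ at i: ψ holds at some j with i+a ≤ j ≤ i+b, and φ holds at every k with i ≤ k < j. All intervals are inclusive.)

2, 4, 6, 7

Evaluate at each i in [0,7]:
  i=0: ✗ (no rhs in [0,1])
  i=1: ✗ (lhs fails at k=1 before rhs at j=2)
  i=2: ✓ (rhs at j=2)
  i=3: ✗ (lhs fails at k=3 before rhs at j=4)
  i=4: ✓ (rhs at j=4)
  i=5: ✗ (lhs fails at k=5 before rhs at j=6)
  i=6: ✓ (rhs at j=6)
  i=7: ✓ (rhs at j=7)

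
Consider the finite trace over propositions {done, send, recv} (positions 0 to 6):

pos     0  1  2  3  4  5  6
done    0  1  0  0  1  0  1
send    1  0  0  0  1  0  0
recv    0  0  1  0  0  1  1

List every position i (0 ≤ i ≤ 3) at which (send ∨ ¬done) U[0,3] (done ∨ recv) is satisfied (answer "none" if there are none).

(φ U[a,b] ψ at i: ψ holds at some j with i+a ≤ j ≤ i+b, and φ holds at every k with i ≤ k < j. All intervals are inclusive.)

Evaluate at each i in [0,3]:
  i=0: ✓ (rhs at j=1; lhs holds on [0,0])
  i=1: ✓ (rhs at j=1)
  i=2: ✓ (rhs at j=2)
  i=3: ✓ (rhs at j=4; lhs holds on [3,3])

0, 1, 2, 3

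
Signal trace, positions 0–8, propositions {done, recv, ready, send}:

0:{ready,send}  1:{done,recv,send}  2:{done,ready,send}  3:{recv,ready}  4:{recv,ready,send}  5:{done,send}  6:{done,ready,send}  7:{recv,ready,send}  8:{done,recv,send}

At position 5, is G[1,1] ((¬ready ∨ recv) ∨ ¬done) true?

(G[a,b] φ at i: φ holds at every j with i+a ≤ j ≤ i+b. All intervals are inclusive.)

No

Check ((¬ready ∨ recv) ∨ ¬done) at every j in [6,6]:
  j=6: false
Fails at j=6 → formula fails.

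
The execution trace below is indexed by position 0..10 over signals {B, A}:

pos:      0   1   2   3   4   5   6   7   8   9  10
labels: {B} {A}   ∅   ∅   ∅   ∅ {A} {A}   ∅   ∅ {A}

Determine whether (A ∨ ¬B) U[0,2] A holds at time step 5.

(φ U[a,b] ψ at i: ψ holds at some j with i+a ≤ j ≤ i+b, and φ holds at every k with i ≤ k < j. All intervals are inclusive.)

Need some j in [5,7] with A, and (A ∨ ¬B) at every k in [5,j-1].
  j=5: A false.
  j=6: A holds; (A ∨ ¬B) holds at every k in [5,5] → satisfied.

True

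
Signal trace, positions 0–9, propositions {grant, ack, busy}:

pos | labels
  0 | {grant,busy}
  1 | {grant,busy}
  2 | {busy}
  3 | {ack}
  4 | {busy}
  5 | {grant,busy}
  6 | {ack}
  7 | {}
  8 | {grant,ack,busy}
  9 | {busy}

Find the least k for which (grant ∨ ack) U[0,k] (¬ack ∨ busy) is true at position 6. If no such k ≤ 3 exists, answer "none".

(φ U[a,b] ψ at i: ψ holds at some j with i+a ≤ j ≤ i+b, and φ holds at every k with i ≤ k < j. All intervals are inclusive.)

Need earliest j ≥ 6 with (¬ack ∨ busy), and (grant ∨ ack) at every k in [6,j-1].
  j=6: rhs fails.
  j=7: rhs holds; lhs holds on [6,6]. k = 1.

1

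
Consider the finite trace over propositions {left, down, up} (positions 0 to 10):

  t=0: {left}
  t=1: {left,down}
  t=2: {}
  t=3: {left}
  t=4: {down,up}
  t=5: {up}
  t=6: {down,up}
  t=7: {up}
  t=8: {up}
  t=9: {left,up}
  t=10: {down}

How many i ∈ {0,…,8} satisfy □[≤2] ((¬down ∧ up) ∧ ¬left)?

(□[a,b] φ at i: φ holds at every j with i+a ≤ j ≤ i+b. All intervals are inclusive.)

Evaluate at each i in [0,8]:
  i=0: ✗ (fails at j=0)
  i=1: ✗ (fails at j=1)
  i=2: ✗ (fails at j=2)
  i=3: ✗ (fails at j=3)
  i=4: ✗ (fails at j=4)
  i=5: ✗ (fails at j=6)
  i=6: ✗ (fails at j=6)
  i=7: ✗ (fails at j=9)
  i=8: ✗ (fails at j=9)
Positions where it holds: {} → 0.

0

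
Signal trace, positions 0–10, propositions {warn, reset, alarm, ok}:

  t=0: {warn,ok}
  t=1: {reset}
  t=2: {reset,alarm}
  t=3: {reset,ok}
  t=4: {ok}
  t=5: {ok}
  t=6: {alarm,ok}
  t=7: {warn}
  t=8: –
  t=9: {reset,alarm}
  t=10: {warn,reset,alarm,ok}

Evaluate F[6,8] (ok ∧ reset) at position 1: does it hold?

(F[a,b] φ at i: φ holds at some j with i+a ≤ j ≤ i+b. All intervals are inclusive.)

No

Check (ok ∧ reset) at each j in [7,9]:
  j=7: false
  j=8: false
  j=9: false
No position in the window satisfies it → formula fails.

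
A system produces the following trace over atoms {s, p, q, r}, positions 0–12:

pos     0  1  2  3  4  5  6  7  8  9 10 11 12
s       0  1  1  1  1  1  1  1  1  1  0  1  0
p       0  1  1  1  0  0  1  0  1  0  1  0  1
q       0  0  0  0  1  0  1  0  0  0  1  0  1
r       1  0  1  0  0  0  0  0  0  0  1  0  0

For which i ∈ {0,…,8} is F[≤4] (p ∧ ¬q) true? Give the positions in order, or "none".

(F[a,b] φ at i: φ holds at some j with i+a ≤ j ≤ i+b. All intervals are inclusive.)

0, 1, 2, 3, 4, 5, 6, 7, 8

Evaluate at each i in [0,8]:
  i=0: ✓ (witness j=1)
  i=1: ✓ (witness j=1)
  i=2: ✓ (witness j=2)
  i=3: ✓ (witness j=3)
  i=4: ✓ (witness j=8)
  i=5: ✓ (witness j=8)
  i=6: ✓ (witness j=8)
  i=7: ✓ (witness j=8)
  i=8: ✓ (witness j=8)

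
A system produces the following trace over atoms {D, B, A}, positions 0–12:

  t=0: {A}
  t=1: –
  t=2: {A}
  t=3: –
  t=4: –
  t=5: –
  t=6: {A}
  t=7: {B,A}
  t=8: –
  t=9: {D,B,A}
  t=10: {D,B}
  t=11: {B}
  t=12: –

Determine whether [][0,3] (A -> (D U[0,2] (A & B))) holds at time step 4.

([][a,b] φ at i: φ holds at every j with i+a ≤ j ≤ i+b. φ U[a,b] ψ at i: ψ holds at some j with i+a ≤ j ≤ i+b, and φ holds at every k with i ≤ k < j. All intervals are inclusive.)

Check (A -> (D U[0,2] (A & B))) at every j in [4,7]:
  j=4: antecedent false → ✓
  j=5: antecedent false → ✓
  j=6: antecedent true; consequent fails → ✗
  j=7: antecedent true; consequent holds → ✓
Fails at j=6 → formula fails.

False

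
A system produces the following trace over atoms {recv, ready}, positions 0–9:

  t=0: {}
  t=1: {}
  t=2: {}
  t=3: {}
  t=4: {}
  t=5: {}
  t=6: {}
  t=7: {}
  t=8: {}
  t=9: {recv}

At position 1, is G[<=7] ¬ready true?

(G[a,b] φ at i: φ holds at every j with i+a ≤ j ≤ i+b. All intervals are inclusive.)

Check ¬ready at every j in [1,8]:
  j=1: true
  j=2: true
  j=3: true
  j=4: true
  j=5: true
  j=6: true
  j=7: true
  j=8: true
All positions satisfy it → formula holds.

Yes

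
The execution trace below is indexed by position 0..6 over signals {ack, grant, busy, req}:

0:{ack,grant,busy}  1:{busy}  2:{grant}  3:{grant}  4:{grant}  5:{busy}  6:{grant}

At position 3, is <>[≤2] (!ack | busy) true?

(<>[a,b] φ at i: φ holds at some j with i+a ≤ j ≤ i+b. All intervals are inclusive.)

Check (!ack | busy) at each j in [3,5]:
  j=3: true
  j=4: true
  j=5: true
Found at j=3 → formula holds.

Holds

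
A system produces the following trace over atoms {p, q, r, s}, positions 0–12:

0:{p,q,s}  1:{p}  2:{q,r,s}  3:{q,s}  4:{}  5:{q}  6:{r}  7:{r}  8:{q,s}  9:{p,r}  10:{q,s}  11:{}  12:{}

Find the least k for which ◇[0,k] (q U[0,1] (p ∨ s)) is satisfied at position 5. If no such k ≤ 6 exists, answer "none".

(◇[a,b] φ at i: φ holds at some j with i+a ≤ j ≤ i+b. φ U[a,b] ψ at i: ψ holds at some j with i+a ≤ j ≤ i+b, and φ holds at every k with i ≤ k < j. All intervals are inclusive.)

Scan j = 5,6,… for (q U[0,1] (p ∨ s)):
  j=5: fails
  j=6: fails
  j=7: fails
  j=8: holds
First hit at j=8, so smallest k = 8-5 = 3.

3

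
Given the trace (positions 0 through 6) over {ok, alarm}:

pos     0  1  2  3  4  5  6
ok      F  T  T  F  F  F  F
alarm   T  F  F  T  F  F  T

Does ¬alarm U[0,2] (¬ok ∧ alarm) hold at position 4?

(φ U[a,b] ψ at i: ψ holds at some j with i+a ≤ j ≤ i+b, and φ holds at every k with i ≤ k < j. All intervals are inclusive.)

True

Need some j in [4,6] with (¬ok ∧ alarm), and ¬alarm at every k in [4,j-1].
  j=4: (¬ok ∧ alarm) false.
  j=5: (¬ok ∧ alarm) false.
  j=6: (¬ok ∧ alarm) holds; ¬alarm holds at every k in [4,5] → satisfied.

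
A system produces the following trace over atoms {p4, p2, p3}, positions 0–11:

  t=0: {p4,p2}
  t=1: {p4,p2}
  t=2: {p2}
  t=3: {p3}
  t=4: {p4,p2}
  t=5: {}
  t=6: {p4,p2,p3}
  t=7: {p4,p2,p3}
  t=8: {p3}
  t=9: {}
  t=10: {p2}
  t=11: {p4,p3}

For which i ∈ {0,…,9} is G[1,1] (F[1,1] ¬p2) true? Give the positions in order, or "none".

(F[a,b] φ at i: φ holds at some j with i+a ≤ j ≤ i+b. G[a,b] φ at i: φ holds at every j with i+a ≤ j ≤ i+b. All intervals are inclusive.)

1, 3, 6, 7, 9

Evaluate at each i in [0,9]:
  i=0: ✗ (fails at j=1)
  i=1: ✓ (all of [2,2])
  i=2: ✗ (fails at j=3)
  i=3: ✓ (all of [4,4])
  i=4: ✗ (fails at j=5)
  i=5: ✗ (fails at j=6)
  i=6: ✓ (all of [7,7])
  i=7: ✓ (all of [8,8])
  i=8: ✗ (fails at j=9)
  i=9: ✓ (all of [10,10])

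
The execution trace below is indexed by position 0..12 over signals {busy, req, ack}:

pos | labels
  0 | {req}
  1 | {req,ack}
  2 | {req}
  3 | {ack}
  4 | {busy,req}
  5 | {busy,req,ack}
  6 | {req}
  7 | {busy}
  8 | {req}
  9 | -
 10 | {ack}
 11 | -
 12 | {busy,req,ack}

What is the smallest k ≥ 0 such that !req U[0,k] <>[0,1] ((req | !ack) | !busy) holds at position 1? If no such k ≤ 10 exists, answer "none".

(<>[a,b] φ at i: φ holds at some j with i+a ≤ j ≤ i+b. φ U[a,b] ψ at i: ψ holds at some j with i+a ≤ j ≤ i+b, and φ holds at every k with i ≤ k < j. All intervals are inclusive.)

0

Need earliest j ≥ 1 with <>[0,1] ((req | !ack) | !busy), and !req at every k in [1,j-1].
  j=1: rhs holds (empty prefix). k = 0.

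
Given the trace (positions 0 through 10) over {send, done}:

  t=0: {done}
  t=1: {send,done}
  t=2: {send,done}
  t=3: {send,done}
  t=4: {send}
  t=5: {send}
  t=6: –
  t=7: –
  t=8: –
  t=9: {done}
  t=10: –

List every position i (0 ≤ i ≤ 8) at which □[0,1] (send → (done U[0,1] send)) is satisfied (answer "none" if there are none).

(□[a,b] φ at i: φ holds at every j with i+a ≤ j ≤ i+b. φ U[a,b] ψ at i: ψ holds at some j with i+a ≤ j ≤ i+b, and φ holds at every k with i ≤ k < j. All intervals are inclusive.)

Evaluate at each i in [0,8]:
  i=0: ✓ (all of [0,1])
  i=1: ✓ (all of [1,2])
  i=2: ✓ (all of [2,3])
  i=3: ✓ (all of [3,4])
  i=4: ✓ (all of [4,5])
  i=5: ✓ (all of [5,6])
  i=6: ✓ (all of [6,7])
  i=7: ✓ (all of [7,8])
  i=8: ✓ (all of [8,9])

0, 1, 2, 3, 4, 5, 6, 7, 8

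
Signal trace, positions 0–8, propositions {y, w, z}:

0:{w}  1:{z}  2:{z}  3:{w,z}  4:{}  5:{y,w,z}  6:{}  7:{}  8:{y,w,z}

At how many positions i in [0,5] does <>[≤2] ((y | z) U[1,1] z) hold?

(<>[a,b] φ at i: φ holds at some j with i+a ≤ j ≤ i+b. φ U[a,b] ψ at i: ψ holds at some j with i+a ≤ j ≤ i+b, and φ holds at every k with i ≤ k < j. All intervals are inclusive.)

3

Evaluate at each i in [0,5]:
  i=0: ✓ (witness j=1)
  i=1: ✓ (witness j=1)
  i=2: ✓ (witness j=2)
  i=3: ✗ (none in [3,5])
  i=4: ✗ (none in [4,6])
  i=5: ✗ (none in [5,7])
Positions where it holds: {0, 1, 2} → 3.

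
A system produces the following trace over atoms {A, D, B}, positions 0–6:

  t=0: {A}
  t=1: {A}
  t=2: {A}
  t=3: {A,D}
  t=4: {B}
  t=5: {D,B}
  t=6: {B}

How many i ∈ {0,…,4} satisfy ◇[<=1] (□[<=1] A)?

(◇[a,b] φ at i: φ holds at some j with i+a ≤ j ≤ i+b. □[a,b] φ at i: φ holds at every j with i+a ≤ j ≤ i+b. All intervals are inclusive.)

3

Evaluate at each i in [0,4]:
  i=0: ✓ (witness j=0)
  i=1: ✓ (witness j=1)
  i=2: ✓ (witness j=2)
  i=3: ✗ (none in [3,4])
  i=4: ✗ (none in [4,5])
Positions where it holds: {0, 1, 2} → 3.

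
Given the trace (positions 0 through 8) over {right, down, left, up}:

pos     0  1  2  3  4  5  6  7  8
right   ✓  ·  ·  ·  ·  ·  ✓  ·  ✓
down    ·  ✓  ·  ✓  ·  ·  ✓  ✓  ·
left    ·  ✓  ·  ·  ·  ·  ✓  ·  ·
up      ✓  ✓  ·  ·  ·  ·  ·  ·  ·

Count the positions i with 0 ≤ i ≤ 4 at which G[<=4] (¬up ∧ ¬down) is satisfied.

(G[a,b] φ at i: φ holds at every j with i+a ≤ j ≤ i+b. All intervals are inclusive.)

0

Evaluate at each i in [0,4]:
  i=0: ✗ (fails at j=0)
  i=1: ✗ (fails at j=1)
  i=2: ✗ (fails at j=3)
  i=3: ✗ (fails at j=3)
  i=4: ✗ (fails at j=6)
Positions where it holds: {} → 0.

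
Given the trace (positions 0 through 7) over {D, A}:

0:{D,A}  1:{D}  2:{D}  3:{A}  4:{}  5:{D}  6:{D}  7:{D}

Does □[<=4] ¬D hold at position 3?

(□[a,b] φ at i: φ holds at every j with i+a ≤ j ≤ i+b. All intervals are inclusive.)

Check ¬D at every j in [3,7]:
  j=3: true
  j=4: true
  j=5: false
  j=6: false
  j=7: false
Fails at j=5 → formula fails.

Does not hold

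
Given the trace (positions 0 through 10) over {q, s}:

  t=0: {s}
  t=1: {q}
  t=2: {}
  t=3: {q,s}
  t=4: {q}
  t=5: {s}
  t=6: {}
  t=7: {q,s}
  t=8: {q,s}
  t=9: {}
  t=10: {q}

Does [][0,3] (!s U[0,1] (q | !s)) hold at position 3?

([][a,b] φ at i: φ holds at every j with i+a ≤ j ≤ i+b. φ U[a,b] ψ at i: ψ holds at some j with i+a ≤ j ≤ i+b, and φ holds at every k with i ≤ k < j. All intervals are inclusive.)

Check (!s U[0,1] (q | !s)) at every j in [3,6]:
  j=3: holds
  j=4: holds
  j=5: fails
  j=6: holds
Fails at j=5 → formula fails.

Does not hold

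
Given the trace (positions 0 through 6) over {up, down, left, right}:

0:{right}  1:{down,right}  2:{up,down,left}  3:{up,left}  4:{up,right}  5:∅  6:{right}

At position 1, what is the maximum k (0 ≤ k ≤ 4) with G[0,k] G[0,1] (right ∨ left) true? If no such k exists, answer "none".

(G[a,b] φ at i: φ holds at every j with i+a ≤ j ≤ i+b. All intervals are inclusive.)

2

G[0,1] (right ∨ left) must hold from j=1 onward; find where it first fails.
  j=1: holds
  j=2: holds
  j=3: holds
  j=4: fails
Holds on [1,3], so largest k = 2.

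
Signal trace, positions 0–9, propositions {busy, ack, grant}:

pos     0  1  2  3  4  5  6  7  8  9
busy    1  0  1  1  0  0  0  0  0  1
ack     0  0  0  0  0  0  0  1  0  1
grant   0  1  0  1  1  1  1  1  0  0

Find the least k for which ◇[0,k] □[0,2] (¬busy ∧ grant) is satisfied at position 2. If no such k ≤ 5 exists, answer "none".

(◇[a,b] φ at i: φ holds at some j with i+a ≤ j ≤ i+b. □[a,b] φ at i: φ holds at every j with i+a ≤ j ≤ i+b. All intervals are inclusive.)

Scan j = 2,3,… for □[0,2] (¬busy ∧ grant):
  j=2: fails
  j=3: fails
  j=4: holds
First hit at j=4, so smallest k = 4-2 = 2.

2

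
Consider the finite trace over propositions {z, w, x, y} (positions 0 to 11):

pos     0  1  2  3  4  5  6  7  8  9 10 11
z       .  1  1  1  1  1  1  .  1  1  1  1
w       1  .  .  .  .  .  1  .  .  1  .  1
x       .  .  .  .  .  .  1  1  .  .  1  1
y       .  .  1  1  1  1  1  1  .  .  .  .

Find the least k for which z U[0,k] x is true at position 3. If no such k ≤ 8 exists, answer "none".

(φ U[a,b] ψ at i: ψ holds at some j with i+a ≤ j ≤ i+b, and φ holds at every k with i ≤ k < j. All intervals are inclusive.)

Need earliest j ≥ 3 with x, and z at every k in [3,j-1].
  j=3: rhs fails.
  j=4: rhs fails.
  j=5: rhs fails.
  j=6: rhs holds; lhs holds on [3,5]. k = 3.

3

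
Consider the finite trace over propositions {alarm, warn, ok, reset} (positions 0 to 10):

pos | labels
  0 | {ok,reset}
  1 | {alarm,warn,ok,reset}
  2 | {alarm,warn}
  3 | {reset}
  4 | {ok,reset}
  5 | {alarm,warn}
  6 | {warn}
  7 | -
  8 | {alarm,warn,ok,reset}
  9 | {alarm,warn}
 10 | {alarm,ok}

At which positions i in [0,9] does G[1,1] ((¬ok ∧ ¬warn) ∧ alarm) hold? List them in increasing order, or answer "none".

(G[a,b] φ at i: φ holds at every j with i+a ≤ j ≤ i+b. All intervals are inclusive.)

none

Evaluate at each i in [0,9]:
  i=0: ✗ (fails at j=1)
  i=1: ✗ (fails at j=2)
  i=2: ✗ (fails at j=3)
  i=3: ✗ (fails at j=4)
  i=4: ✗ (fails at j=5)
  i=5: ✗ (fails at j=6)
  i=6: ✗ (fails at j=7)
  i=7: ✗ (fails at j=8)
  i=8: ✗ (fails at j=9)
  i=9: ✗ (fails at j=10)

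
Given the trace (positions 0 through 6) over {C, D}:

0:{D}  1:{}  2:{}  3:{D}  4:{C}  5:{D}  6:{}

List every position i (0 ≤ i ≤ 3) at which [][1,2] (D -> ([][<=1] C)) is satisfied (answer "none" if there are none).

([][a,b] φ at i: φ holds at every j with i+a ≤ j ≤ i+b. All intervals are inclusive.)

0

Evaluate at each i in [0,3]:
  i=0: ✓ (all of [1,2])
  i=1: ✗ (fails at j=3)
  i=2: ✗ (fails at j=3)
  i=3: ✗ (fails at j=5)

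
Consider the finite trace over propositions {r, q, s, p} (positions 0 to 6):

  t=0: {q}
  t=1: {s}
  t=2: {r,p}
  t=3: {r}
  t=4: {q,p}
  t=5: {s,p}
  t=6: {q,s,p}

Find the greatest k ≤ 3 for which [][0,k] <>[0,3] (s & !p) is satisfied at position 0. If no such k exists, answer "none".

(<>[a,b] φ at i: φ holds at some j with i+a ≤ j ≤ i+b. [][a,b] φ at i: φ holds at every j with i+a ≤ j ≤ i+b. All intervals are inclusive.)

<>[0,3] (s & !p) must hold from j=0 onward; find where it first fails.
  j=0: holds
  j=1: holds
  j=2: fails
Holds on [0,1], so largest k = 1.

1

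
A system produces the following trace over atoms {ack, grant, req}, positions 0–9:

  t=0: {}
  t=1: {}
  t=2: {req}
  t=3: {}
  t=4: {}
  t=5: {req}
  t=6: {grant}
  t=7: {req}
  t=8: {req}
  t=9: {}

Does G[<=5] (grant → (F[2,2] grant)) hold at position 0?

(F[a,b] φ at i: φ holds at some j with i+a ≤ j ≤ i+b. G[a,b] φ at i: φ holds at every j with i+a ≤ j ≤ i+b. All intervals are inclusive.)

Check (grant → (F[2,2] grant)) at every j in [0,5]:
  j=0: antecedent false → ✓
  j=1: antecedent false → ✓
  j=2: antecedent false → ✓
  j=3: antecedent false → ✓
  j=4: antecedent false → ✓
  j=5: antecedent false → ✓
All positions satisfy it → formula holds.

Yes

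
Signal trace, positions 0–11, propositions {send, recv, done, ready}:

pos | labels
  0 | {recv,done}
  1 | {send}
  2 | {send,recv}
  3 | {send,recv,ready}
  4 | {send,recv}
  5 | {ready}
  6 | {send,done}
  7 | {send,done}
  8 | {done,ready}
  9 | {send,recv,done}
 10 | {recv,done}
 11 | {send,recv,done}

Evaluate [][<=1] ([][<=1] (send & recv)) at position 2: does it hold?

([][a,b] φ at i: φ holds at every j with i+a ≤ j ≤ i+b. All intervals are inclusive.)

Check [][<=1] (send & recv) at every j in [2,3]:
  j=2: holds on [2,3]
  j=3: holds on [3,4]
All positions satisfy it → formula holds.

Yes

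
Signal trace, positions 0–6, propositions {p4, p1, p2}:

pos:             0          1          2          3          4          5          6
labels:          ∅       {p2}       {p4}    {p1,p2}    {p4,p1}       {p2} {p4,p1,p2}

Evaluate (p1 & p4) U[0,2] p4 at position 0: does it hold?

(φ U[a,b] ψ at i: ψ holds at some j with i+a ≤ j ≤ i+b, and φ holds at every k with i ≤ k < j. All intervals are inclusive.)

Does not hold

Need some j in [0,2] with p4, and (p1 & p4) at every k in [0,j-1].
  j=0: p4 false.
  j=1: p4 false.
  j=2: p4 holds, but (p1 & p4) fails at k=0 → not this j.
No j in the window works → until fails.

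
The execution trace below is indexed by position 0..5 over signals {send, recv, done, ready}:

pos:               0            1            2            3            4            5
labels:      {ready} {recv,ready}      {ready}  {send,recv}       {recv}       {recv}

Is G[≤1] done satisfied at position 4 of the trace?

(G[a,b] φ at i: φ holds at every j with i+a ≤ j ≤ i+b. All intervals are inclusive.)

Does not hold

Check done at every j in [4,5]:
  j=4: false
  j=5: false
Fails at j=4 → formula fails.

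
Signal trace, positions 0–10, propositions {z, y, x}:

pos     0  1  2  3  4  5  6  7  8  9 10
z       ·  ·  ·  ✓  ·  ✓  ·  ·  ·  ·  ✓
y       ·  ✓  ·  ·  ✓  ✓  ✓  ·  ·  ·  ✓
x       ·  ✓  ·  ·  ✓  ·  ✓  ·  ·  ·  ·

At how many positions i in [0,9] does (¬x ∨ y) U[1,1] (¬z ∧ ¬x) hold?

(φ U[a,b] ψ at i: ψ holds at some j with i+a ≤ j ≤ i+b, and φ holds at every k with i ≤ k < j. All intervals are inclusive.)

Evaluate at each i in [0,9]:
  i=0: ✗ (no rhs in [1,1])
  i=1: ✓ (rhs at j=2; lhs holds on [1,1])
  i=2: ✗ (no rhs in [3,3])
  i=3: ✗ (no rhs in [4,4])
  i=4: ✗ (no rhs in [5,5])
  i=5: ✗ (no rhs in [6,6])
  i=6: ✓ (rhs at j=7; lhs holds on [6,6])
  i=7: ✓ (rhs at j=8; lhs holds on [7,7])
  i=8: ✓ (rhs at j=9; lhs holds on [8,8])
  i=9: ✗ (no rhs in [10,10])
Positions where it holds: {1, 6, 7, 8} → 4.

4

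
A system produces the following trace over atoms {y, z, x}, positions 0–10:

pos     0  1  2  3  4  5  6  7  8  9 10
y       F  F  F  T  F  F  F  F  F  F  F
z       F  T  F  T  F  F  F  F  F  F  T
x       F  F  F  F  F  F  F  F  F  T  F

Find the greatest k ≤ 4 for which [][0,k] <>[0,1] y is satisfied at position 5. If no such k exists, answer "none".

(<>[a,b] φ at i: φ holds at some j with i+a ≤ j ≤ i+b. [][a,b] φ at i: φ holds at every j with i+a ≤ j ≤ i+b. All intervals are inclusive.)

<>[0,1] y must hold from j=5 onward; find where it first fails.
  j=5: fails → no k works.

none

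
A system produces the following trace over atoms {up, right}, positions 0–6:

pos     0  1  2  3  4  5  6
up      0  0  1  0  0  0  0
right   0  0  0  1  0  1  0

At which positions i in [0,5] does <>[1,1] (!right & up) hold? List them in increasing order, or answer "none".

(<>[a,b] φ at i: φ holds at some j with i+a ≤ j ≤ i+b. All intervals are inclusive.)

Evaluate at each i in [0,5]:
  i=0: ✗ (none in [1,1])
  i=1: ✓ (witness j=2)
  i=2: ✗ (none in [3,3])
  i=3: ✗ (none in [4,4])
  i=4: ✗ (none in [5,5])
  i=5: ✗ (none in [6,6])

1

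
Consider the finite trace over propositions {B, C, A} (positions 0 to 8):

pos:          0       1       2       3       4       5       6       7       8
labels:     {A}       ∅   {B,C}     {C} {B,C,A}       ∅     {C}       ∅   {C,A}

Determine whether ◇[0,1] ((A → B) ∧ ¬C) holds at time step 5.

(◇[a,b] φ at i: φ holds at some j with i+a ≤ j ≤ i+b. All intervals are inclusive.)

Holds

Check ((A → B) ∧ ¬C) at each j in [5,6]:
  j=5: true
  j=6: false
Found at j=5 → formula holds.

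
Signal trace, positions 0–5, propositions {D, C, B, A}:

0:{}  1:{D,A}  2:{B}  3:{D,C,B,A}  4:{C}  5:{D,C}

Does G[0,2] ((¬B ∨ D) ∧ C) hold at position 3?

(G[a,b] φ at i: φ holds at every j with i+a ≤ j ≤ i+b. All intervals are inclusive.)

Holds

Check ((¬B ∨ D) ∧ C) at every j in [3,5]:
  j=3: true
  j=4: true
  j=5: true
All positions satisfy it → formula holds.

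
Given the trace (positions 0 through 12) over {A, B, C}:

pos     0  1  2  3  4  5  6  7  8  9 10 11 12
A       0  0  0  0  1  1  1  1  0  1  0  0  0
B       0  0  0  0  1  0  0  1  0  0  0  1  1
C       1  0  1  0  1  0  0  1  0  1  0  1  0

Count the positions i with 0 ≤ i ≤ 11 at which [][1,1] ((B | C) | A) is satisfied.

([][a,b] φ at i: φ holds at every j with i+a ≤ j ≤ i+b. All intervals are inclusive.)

8

Evaluate at each i in [0,11]:
  i=0: ✗ (fails at j=1)
  i=1: ✓ (all of [2,2])
  i=2: ✗ (fails at j=3)
  i=3: ✓ (all of [4,4])
  i=4: ✓ (all of [5,5])
  i=5: ✓ (all of [6,6])
  i=6: ✓ (all of [7,7])
  i=7: ✗ (fails at j=8)
  i=8: ✓ (all of [9,9])
  i=9: ✗ (fails at j=10)
  i=10: ✓ (all of [11,11])
  i=11: ✓ (all of [12,12])
Positions where it holds: {1, 3, 4, 5, 6, 8, 10, 11} → 8.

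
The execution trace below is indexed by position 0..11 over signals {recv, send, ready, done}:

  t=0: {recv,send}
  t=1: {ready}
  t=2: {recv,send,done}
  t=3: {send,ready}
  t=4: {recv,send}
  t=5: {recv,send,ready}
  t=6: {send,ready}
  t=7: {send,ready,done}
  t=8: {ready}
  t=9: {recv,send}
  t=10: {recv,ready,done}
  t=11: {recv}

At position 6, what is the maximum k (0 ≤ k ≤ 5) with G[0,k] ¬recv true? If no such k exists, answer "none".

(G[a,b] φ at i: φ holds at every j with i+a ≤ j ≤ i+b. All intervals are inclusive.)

2

¬recv must hold from j=6 onward; find where it first fails.
  j=6: holds
  j=7: holds
  j=8: holds
  j=9: fails
Holds on [6,8], so largest k = 2.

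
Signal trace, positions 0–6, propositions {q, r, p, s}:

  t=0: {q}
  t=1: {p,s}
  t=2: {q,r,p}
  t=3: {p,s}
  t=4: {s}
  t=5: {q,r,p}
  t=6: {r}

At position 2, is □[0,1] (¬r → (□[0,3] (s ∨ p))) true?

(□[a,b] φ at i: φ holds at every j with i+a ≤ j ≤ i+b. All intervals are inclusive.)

Does not hold

Check (¬r → (□[0,3] (s ∨ p))) at every j in [2,3]:
  j=2: antecedent false → ✓
  j=3: antecedent true; consequent fails at 6 → ✗
Fails at j=3 → formula fails.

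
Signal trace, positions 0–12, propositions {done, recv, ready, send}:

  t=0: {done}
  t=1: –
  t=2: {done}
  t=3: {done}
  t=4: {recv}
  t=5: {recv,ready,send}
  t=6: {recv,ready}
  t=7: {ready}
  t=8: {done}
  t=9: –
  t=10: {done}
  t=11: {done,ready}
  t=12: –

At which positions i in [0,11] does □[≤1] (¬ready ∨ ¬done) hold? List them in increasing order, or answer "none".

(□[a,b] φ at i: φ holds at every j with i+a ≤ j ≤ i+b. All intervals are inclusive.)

Evaluate at each i in [0,11]:
  i=0: ✓ (all of [0,1])
  i=1: ✓ (all of [1,2])
  i=2: ✓ (all of [2,3])
  i=3: ✓ (all of [3,4])
  i=4: ✓ (all of [4,5])
  i=5: ✓ (all of [5,6])
  i=6: ✓ (all of [6,7])
  i=7: ✓ (all of [7,8])
  i=8: ✓ (all of [8,9])
  i=9: ✓ (all of [9,10])
  i=10: ✗ (fails at j=11)
  i=11: ✗ (fails at j=11)

0, 1, 2, 3, 4, 5, 6, 7, 8, 9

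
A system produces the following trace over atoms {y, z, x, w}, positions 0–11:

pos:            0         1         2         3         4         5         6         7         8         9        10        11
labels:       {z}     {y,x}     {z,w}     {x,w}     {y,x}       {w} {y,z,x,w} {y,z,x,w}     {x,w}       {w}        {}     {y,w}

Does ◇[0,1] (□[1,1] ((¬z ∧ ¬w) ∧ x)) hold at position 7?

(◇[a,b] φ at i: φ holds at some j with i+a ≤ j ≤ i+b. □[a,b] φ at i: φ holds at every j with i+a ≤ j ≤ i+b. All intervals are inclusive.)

Check □[1,1] ((¬z ∧ ¬w) ∧ x) at each j in [7,8]:
  j=7: fails at 8
  j=8: fails at 9
No position in the window satisfies it → formula fails.

Does not hold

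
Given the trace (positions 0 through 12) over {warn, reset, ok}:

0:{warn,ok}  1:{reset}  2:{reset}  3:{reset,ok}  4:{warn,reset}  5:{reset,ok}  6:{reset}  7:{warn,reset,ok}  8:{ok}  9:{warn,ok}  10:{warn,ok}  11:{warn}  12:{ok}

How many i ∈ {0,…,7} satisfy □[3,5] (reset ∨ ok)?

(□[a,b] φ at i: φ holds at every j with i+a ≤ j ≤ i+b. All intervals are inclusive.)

Evaluate at each i in [0,7]:
  i=0: ✓ (all of [3,5])
  i=1: ✓ (all of [4,6])
  i=2: ✓ (all of [5,7])
  i=3: ✓ (all of [6,8])
  i=4: ✓ (all of [7,9])
  i=5: ✓ (all of [8,10])
  i=6: ✗ (fails at j=11)
  i=7: ✗ (fails at j=11)
Positions where it holds: {0, 1, 2, 3, 4, 5} → 6.

6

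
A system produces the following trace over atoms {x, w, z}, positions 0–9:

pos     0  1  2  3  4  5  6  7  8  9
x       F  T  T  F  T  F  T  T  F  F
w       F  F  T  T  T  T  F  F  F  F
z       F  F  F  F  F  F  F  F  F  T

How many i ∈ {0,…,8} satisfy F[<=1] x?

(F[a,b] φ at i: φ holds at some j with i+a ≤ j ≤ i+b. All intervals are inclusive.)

8

Evaluate at each i in [0,8]:
  i=0: ✓ (witness j=1)
  i=1: ✓ (witness j=1)
  i=2: ✓ (witness j=2)
  i=3: ✓ (witness j=4)
  i=4: ✓ (witness j=4)
  i=5: ✓ (witness j=6)
  i=6: ✓ (witness j=6)
  i=7: ✓ (witness j=7)
  i=8: ✗ (none in [8,9])
Positions where it holds: {0, 1, 2, 3, 4, 5, 6, 7} → 8.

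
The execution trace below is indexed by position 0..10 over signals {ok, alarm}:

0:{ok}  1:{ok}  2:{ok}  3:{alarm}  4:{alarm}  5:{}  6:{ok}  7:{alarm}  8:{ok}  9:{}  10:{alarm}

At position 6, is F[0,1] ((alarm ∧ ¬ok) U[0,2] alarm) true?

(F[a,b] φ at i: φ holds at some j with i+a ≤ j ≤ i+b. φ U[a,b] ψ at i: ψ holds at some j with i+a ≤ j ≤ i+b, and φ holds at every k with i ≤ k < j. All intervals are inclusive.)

Yes

Check ((alarm ∧ ¬ok) U[0,2] alarm) at each j in [6,7]:
  j=6: fails
  j=7: holds
Found at j=7 → formula holds.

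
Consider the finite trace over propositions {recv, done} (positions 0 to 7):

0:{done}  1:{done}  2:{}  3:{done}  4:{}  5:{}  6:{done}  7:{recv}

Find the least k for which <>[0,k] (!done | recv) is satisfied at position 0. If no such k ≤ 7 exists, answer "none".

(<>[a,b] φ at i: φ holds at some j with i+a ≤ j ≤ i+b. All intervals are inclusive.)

Scan j = 0,1,… for (!done | recv):
  j=0: fails
  j=1: fails
  j=2: holds
First hit at j=2, so smallest k = 2-0 = 2.

2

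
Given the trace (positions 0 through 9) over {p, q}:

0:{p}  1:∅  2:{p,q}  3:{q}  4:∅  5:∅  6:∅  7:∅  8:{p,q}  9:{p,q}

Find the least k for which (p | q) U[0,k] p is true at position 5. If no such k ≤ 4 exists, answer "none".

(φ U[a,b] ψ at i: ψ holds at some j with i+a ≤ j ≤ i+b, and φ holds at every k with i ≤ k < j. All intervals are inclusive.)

Need earliest j ≥ 5 with p, and (p | q) at every k in [5,j-1].
  j=5: rhs fails.
  j=6: rhs fails.
  j=7: rhs fails.
  j=8: rhs holds but lhs fails at k=5.
  j=9: rhs holds but lhs fails at k=5.
No witness within the range → none.

none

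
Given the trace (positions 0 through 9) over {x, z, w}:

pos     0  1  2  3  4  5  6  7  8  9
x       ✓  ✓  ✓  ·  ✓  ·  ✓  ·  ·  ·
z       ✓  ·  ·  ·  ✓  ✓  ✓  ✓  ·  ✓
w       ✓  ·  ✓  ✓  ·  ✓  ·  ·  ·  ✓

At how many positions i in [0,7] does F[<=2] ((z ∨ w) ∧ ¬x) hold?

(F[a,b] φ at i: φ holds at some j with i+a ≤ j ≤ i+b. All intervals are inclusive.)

7

Evaluate at each i in [0,7]:
  i=0: ✗ (none in [0,2])
  i=1: ✓ (witness j=3)
  i=2: ✓ (witness j=3)
  i=3: ✓ (witness j=3)
  i=4: ✓ (witness j=5)
  i=5: ✓ (witness j=5)
  i=6: ✓ (witness j=7)
  i=7: ✓ (witness j=7)
Positions where it holds: {1, 2, 3, 4, 5, 6, 7} → 7.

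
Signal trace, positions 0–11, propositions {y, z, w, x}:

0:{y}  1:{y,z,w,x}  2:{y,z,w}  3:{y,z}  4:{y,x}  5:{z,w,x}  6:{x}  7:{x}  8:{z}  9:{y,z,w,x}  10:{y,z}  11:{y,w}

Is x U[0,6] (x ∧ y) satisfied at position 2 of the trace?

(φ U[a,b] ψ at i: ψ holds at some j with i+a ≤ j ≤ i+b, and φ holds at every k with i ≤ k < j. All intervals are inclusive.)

No

Need some j in [2,8] with (x ∧ y), and x at every k in [2,j-1].
  j=2: (x ∧ y) false.
  j=3: (x ∧ y) false.
  j=4: (x ∧ y) holds, but x fails at k=2 → not this j.
  j=5: (x ∧ y) false.
  j=6: (x ∧ y) false.
  j=7: (x ∧ y) false.
  j=8: (x ∧ y) false.
No j in the window works → until fails.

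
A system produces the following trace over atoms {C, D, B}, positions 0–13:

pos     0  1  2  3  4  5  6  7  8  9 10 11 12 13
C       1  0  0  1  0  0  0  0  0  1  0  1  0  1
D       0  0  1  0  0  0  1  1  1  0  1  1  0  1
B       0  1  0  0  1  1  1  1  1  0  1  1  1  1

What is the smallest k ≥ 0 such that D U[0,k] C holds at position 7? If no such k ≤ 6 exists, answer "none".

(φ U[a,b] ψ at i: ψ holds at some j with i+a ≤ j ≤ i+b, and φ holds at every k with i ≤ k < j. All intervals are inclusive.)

Need earliest j ≥ 7 with C, and D at every k in [7,j-1].
  j=7: rhs fails.
  j=8: rhs fails.
  j=9: rhs holds; lhs holds on [7,8]. k = 2.

2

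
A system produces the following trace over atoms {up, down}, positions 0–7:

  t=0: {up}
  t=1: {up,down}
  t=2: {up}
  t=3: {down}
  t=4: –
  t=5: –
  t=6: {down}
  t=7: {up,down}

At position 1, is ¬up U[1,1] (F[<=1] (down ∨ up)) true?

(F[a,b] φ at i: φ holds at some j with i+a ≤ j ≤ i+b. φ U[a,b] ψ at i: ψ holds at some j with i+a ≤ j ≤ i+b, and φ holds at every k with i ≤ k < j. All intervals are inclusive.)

Need some j in [2,2] with F[<=1] (down ∨ up), and ¬up at every k in [1,j-1].
  j=2: F[<=1] (down ∨ up) holds, but ¬up fails at k=1 → not this j.
No j in the window works → until fails.

No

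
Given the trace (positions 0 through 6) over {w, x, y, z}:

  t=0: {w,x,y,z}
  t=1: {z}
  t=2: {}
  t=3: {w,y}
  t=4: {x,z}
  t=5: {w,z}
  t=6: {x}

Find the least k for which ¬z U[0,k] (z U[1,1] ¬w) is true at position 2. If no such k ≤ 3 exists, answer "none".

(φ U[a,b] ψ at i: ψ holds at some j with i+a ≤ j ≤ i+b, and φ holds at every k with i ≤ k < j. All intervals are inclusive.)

Need earliest j ≥ 2 with (z U[1,1] ¬w), and ¬z at every k in [2,j-1].
  j=2: rhs fails.
  j=3: rhs fails.
  j=4: rhs fails.
  j=5: rhs holds but lhs fails at k=4.
No witness within the range → none.

none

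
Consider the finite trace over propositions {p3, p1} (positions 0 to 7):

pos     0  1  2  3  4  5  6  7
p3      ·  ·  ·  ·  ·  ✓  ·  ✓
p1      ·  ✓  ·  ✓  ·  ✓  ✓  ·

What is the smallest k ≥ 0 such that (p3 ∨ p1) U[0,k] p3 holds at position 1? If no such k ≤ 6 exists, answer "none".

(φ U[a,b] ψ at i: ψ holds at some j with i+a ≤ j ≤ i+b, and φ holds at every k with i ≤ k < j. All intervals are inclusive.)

none

Need earliest j ≥ 1 with p3, and (p3 ∨ p1) at every k in [1,j-1].
  j=1: rhs fails.
  j=2: rhs fails.
  j=3: rhs fails.
  j=4: rhs fails.
  j=5: rhs holds but lhs fails at k=2.
  j=6: rhs fails.
  j=7: rhs holds but lhs fails at k=2.
No witness within the range → none.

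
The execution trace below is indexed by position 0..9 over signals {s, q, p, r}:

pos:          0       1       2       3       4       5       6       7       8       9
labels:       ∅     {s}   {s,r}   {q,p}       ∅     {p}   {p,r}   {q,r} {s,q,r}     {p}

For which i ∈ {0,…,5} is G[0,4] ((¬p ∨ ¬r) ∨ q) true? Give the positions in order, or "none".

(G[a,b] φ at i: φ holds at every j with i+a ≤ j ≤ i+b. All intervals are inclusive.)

0, 1

Evaluate at each i in [0,5]:
  i=0: ✓ (all of [0,4])
  i=1: ✓ (all of [1,5])
  i=2: ✗ (fails at j=6)
  i=3: ✗ (fails at j=6)
  i=4: ✗ (fails at j=6)
  i=5: ✗ (fails at j=6)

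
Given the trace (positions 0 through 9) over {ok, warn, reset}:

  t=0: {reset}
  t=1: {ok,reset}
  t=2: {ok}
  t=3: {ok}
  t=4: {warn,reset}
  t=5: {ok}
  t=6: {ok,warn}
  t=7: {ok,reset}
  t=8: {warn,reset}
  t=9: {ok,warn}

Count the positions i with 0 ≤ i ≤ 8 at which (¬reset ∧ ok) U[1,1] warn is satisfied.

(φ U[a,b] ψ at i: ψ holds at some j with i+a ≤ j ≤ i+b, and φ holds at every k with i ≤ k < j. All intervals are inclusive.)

Evaluate at each i in [0,8]:
  i=0: ✗ (no rhs in [1,1])
  i=1: ✗ (no rhs in [2,2])
  i=2: ✗ (no rhs in [3,3])
  i=3: ✓ (rhs at j=4; lhs holds on [3,3])
  i=4: ✗ (no rhs in [5,5])
  i=5: ✓ (rhs at j=6; lhs holds on [5,5])
  i=6: ✗ (no rhs in [7,7])
  i=7: ✗ (lhs fails at k=7 before rhs at j=8)
  i=8: ✗ (lhs fails at k=8 before rhs at j=9)
Positions where it holds: {3, 5} → 2.

2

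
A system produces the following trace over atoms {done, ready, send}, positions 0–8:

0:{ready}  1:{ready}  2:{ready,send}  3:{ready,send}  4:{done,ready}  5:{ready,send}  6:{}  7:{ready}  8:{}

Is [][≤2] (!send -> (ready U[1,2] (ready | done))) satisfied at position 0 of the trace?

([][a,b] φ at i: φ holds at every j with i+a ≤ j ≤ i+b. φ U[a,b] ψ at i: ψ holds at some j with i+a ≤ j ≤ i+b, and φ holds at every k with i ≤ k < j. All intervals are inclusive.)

Check (!send -> (ready U[1,2] (ready | done))) at every j in [0,2]:
  j=0: antecedent true; consequent holds → ✓
  j=1: antecedent true; consequent holds → ✓
  j=2: antecedent false → ✓
All positions satisfy it → formula holds.

Yes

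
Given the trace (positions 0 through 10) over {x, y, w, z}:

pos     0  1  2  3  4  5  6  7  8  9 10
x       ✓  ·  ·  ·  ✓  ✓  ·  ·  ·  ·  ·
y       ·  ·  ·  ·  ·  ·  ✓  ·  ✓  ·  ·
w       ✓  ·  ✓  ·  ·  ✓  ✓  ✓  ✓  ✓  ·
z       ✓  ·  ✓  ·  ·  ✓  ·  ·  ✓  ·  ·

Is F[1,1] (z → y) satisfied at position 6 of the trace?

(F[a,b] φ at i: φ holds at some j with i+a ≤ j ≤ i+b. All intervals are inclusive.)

True

Check (z → y) at each j in [7,7]:
  j=7: true
Found at j=7 → formula holds.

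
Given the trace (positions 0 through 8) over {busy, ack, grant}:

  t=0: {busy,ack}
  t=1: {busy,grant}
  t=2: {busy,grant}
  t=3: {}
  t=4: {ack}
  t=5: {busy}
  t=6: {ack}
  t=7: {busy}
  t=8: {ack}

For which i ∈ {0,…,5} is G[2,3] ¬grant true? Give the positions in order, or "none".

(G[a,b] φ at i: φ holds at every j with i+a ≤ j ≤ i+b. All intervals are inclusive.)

Evaluate at each i in [0,5]:
  i=0: ✗ (fails at j=2)
  i=1: ✓ (all of [3,4])
  i=2: ✓ (all of [4,5])
  i=3: ✓ (all of [5,6])
  i=4: ✓ (all of [6,7])
  i=5: ✓ (all of [7,8])

1, 2, 3, 4, 5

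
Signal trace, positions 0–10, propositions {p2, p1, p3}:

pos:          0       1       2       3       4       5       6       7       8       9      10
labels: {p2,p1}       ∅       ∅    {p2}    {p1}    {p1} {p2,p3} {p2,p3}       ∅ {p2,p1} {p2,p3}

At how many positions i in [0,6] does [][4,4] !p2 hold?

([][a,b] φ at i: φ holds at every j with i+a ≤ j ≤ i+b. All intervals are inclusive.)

3

Evaluate at each i in [0,6]:
  i=0: ✓ (all of [4,4])
  i=1: ✓ (all of [5,5])
  i=2: ✗ (fails at j=6)
  i=3: ✗ (fails at j=7)
  i=4: ✓ (all of [8,8])
  i=5: ✗ (fails at j=9)
  i=6: ✗ (fails at j=10)
Positions where it holds: {0, 1, 4} → 3.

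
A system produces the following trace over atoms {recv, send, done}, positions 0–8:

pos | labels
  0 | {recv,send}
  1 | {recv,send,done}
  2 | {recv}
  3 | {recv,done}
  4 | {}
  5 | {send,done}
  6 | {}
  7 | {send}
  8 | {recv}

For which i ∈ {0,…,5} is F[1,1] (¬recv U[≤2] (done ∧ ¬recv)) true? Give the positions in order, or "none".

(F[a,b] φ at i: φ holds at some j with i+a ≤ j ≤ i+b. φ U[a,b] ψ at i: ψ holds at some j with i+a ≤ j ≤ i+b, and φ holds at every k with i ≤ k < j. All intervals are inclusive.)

Evaluate at each i in [0,5]:
  i=0: ✗ (none in [1,1])
  i=1: ✗ (none in [2,2])
  i=2: ✗ (none in [3,3])
  i=3: ✓ (witness j=4)
  i=4: ✓ (witness j=5)
  i=5: ✗ (none in [6,6])

3, 4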